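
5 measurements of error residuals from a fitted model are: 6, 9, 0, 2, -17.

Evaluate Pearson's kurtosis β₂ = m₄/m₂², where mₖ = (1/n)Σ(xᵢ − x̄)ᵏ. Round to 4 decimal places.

x̄ = 0.0000
Σ(xᵢ − x̄)² = 410.0000 ⇒ m₂ = 82.00000
Σ(xᵢ − x̄)⁴ = 91394.0000 ⇒ m₄ = 18278.80000
m₂² = 6724.00000
β₂ = m₄/m₂² = 18278.80000 / 6724.00000 ≈ 2.7184

2.7184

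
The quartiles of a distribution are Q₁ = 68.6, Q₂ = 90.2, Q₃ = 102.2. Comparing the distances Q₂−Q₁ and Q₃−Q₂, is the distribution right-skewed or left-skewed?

left-skewed

Q₂ − Q₁ = 21.6;  Q₃ − Q₂ = 12.0
Q₂ − Q₁ > Q₃ − Q₂ ⇒ the lower half is more spread out ⇒ left-skewed.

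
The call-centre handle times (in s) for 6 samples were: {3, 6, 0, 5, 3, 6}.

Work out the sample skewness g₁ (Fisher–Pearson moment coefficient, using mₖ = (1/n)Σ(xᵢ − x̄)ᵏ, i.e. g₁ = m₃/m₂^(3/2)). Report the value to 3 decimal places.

-0.627

x̄ = (3 + 6 + 0 + 5 + 3 + 6) / 6 = 3.8333
deviations (xᵢ − x̄): -0.8333, 2.1667, -3.8333, 1.1667, -0.8333, 2.1667
Σ(xᵢ − x̄)² = 26.8333 ⇒ m₂ = 26.8333/6 = 4.47222
Σ(xᵢ − x̄)³ = -35.5556 ⇒ m₃ = -35.5556/6 = -5.92593
m₂^(3/2) = 4.47222^(1.5) = 9.45769
g₁ = m₃ / m₂^(3/2) = -5.92593 / 9.45769 ≈ -0.627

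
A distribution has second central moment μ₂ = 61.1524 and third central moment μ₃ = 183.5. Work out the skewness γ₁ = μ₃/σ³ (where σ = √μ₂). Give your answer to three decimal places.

σ = √μ₂ = √61.1524 = 7.82000
σ³ = μ₂^(3/2) = 478.21177
γ₁ = μ₃/σ³ = 183.5 / 478.21177 ≈ 0.384

0.384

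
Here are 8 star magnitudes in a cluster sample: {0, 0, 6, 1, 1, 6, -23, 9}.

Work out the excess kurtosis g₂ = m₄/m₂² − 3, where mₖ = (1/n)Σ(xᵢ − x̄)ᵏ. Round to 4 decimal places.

1.9416

x̄ = 0.0000
Σ(xᵢ − x̄)² = 684.0000 ⇒ m₂ = 85.50000
Σ(xᵢ − x̄)⁴ = 288996.0000 ⇒ m₄ = 36124.50000
m₂² = 7310.25000
g₂ = m₄/m₂² − 3 = 4.94162 − 3 ≈ 1.9416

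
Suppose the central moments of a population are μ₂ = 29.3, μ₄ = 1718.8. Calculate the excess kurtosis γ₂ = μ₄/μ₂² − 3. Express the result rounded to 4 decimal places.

μ₂² = 29.3² = 858.49000
μ₄/μ₂² = 1718.8 / 858.49000 = 2.00212
γ₂ = 2.00212 − 3 ≈ -0.9979

-0.9979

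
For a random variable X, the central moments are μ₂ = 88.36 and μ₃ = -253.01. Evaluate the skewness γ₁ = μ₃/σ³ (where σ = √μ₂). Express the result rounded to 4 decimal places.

σ = √μ₂ = √88.36 = 9.40000
σ³ = μ₂^(3/2) = 830.58400
γ₁ = μ₃/σ³ = -253.01 / 830.58400 ≈ -0.3046

-0.3046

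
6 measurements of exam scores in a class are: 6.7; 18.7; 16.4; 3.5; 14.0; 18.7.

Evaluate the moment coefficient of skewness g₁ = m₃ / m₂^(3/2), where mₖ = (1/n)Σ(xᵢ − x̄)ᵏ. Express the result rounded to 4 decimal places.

x̄ = (6.7 + 18.7 + 16.4 + 3.5 + 14.0 + 18.7) / 6 = 13.0000
deviations (xᵢ − x̄): -6.3000, 5.7000, 3.4000, -9.5000, 1.0000, 5.7000
Σ(xᵢ − x̄)² = 207.4800 ⇒ m₂ = 207.4800/6 = 34.58000
Σ(xᵢ − x̄)³ = -696.7320 ⇒ m₃ = -696.7320/6 = -116.12200
m₂^(3/2) = 34.58000^(1.5) = 203.34687
g₁ = m₃ / m₂^(3/2) = -116.12200 / 203.34687 ≈ -0.5711

-0.5711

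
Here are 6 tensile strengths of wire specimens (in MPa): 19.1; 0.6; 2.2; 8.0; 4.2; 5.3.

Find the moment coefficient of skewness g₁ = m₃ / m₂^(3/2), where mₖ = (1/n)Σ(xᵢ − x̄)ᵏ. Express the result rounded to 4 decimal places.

x̄ = (19.1 + 0.6 + 2.2 + 8.0 + 4.2 + 5.3) / 6 = 6.5667
deviations (xᵢ − x̄): 12.5333, -5.9667, -4.3667, 1.4333, -2.3667, -1.2667
Σ(xᵢ − x̄)² = 221.0133 ⇒ m₂ = 221.0133/6 = 36.83556
Σ(xᵢ − x̄)³ = 1660.7656 ⇒ m₃ = 1660.7656/6 = 276.79426
m₂^(3/2) = 36.83556^(1.5) = 223.56347
g₁ = m₃ / m₂^(3/2) = 276.79426 / 223.56347 ≈ 1.2381

1.2381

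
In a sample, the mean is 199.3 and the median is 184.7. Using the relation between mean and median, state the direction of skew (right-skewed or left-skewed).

mean − median = 199.3 − 184.7 = 14.6
mean > median ⇒ the longer tail is on the right ⇒ right-skewed (positively skewed).

right-skewed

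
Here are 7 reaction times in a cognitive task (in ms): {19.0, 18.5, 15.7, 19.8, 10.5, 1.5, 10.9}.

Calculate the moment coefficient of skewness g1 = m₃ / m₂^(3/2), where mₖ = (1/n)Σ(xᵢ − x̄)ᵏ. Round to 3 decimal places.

-0.872

x̄ = (19.0 + 18.5 + 15.7 + 19.8 + 10.5 + 1.5 + 10.9) / 7 = 13.7000
deviations (xᵢ − x̄): 5.3000, 4.8000, 2.0000, 6.1000, -3.2000, -12.2000, -2.8000
Σ(xᵢ − x̄)² = 259.2600 ⇒ m₂ = 259.2600/7 = 37.03714
Σ(xᵢ − x̄)³ = -1376.1180 ⇒ m₃ = -1376.1180/7 = -196.58829
m₂^(3/2) = 37.03714^(1.5) = 225.40120
g1 = m₃ / m₂^(3/2) = -196.58829 / 225.40120 ≈ -0.872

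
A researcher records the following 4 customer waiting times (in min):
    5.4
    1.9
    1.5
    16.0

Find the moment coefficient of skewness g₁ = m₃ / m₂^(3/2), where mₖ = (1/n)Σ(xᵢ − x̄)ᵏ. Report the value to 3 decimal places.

x̄ = (5.4 + 1.9 + 1.5 + 16.0) / 4 = 6.2000
deviations (xᵢ − x̄): -0.8000, -4.3000, -4.7000, 9.8000
Σ(xᵢ − x̄)² = 137.2600 ⇒ m₂ = 137.2600/4 = 34.31500
Σ(xᵢ − x̄)³ = 757.3500 ⇒ m₃ = 757.3500/4 = 189.33750
m₂^(3/2) = 34.31500^(1.5) = 201.01386
g₁ = m₃ / m₂^(3/2) = 189.33750 / 201.01386 ≈ 0.942

0.942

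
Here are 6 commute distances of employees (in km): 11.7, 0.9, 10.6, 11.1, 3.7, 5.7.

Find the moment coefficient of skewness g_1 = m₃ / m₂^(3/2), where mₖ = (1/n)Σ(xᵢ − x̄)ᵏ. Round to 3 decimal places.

-0.317

x̄ = (11.7 + 0.9 + 10.6 + 11.1 + 3.7 + 5.7) / 6 = 7.2833
deviations (xᵢ − x̄): 4.4167, -6.3833, 3.3167, 3.8167, -3.5833, -1.5833
Σ(xᵢ − x̄)² = 101.1683 ⇒ m₂ = 101.1683/6 = 16.86139
Σ(xᵢ − x̄)³ = -131.8446 ⇒ m₃ = -131.8446/6 = -21.97409
m₂^(3/2) = 16.86139^(1.5) = 69.23728
g_1 = m₃ / m₂^(3/2) = -21.97409 / 69.23728 ≈ -0.317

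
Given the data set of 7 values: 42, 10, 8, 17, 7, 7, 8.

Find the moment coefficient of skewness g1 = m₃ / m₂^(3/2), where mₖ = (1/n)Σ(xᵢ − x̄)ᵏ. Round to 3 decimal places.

x̄ = (42 + 10 + 8 + 17 + 7 + 7 + 8) / 7 = 14.1429
deviations (xᵢ − x̄): 27.8571, -4.1429, -6.1429, 2.8571, -7.1429, -7.1429, -6.1429
Σ(xᵢ − x̄)² = 978.8571 ⇒ m₂ = 978.8571/7 = 139.83673
Σ(xᵢ − x̄)³ = 20377.4694 ⇒ m₃ = 20377.4694/7 = 2911.06706
m₂^(3/2) = 139.83673^(1.5) = 1653.60551
g1 = m₃ / m₂^(3/2) = 2911.06706 / 1653.60551 ≈ 1.760

1.760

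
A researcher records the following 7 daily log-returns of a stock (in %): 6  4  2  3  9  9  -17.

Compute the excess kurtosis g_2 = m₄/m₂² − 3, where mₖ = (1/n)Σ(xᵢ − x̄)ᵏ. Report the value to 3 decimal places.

x̄ = 2.2857
Σ(xᵢ − x̄)² = 479.4286 ⇒ m₂ = 68.48980
Σ(xᵢ − x̄)⁴ = 142602.3907 ⇒ m₄ = 20371.77010
m₂² = 4690.85214
g_2 = m₄/m₂² − 3 = 4.34287 − 3 ≈ 1.343

1.343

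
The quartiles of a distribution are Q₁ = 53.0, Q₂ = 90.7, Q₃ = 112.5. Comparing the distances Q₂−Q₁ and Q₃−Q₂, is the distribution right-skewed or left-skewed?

Q₂ − Q₁ = 37.7;  Q₃ − Q₂ = 21.8
Q₂ − Q₁ > Q₃ − Q₂ ⇒ the lower half is more spread out ⇒ left-skewed.

left-skewed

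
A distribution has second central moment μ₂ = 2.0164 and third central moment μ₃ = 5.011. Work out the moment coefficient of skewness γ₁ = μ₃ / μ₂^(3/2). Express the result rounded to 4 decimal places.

1.7501

σ = √μ₂ = √2.0164 = 1.42000
σ³ = μ₂^(3/2) = 2.86329
γ₁ = μ₃/σ³ = 5.011 / 2.86329 ≈ 1.7501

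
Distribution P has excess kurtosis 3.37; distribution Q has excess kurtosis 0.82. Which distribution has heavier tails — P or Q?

Higher excess kurtosis ⇒ heavier tails relative to the normal distribution.
3.37 vs 0.82: the larger is 3.37, so P has heavier tails.

P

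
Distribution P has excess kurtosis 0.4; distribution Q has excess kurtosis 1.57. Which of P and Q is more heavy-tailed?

Higher excess kurtosis ⇒ heavier tails relative to the normal distribution.
0.4 vs 1.57: the larger is 1.57, so Q has heavier tails.

Q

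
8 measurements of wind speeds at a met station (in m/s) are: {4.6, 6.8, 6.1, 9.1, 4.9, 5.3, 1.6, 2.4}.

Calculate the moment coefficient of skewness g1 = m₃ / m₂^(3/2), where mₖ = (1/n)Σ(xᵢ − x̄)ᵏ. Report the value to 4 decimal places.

x̄ = (4.6 + 6.8 + 6.1 + 9.1 + 4.9 + 5.3 + 1.6 + 2.4) / 8 = 5.1000
deviations (xᵢ − x̄): -0.5000, 1.7000, 1.0000, 4.0000, -0.2000, 0.2000, -3.5000, -2.7000
Σ(xᵢ − x̄)² = 39.7600 ⇒ m₂ = 39.7600/8 = 4.97000
Σ(xᵢ − x̄)³ = 7.2300 ⇒ m₃ = 7.2300/8 = 0.90375
m₂^(3/2) = 4.97000^(1.5) = 11.07987
g1 = m₃ / m₂^(3/2) = 0.90375 / 11.07987 ≈ 0.0816

0.0816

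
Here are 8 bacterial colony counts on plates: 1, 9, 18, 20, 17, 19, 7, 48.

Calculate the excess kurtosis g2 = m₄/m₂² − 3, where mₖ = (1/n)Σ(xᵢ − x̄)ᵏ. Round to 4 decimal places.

x̄ = 17.3750
Σ(xᵢ − x̄)² = 1393.8750 ⇒ m₂ = 174.23438
Σ(xᵢ − x̄)⁴ = 968099.0566 ⇒ m₄ = 121012.38208
m₂² = 30357.61743
g2 = m₄/m₂² − 3 = 3.98623 − 3 ≈ 0.9862

0.9862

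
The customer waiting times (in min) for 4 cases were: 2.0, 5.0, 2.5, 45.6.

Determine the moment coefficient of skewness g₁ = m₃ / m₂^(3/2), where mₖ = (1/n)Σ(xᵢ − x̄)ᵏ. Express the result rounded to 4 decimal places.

x̄ = (2.0 + 5.0 + 2.5 + 45.6) / 4 = 13.7750
deviations (xᵢ − x̄): -11.7750, -8.7750, -11.2750, 31.8250
Σ(xᵢ − x̄)² = 1355.6075 ⇒ m₂ = 1355.6075/4 = 338.90188
Σ(xᵢ − x̄)³ = 28491.7016 ⇒ m₃ = 28491.7016/4 = 7122.92541
m₂^(3/2) = 338.90188^(1.5) = 6238.94213
g₁ = m₃ / m₂^(3/2) = 7122.92541 / 6238.94213 ≈ 1.1417

1.1417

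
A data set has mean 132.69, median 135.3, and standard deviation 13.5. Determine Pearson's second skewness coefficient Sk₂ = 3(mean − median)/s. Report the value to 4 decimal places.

-0.5800

Sk₂ = 3(132.69 − 135.3) / 13.5 = 3 × -2.6100 / 13.5
    = -7.8300 / 13.5 ≈ -0.5800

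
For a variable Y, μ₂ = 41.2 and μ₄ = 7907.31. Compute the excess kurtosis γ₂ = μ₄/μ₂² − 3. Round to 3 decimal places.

1.658

μ₂² = 41.2² = 1697.44000
μ₄/μ₂² = 7907.31 / 1697.44000 = 4.65837
γ₂ = 4.65837 − 3 ≈ 1.658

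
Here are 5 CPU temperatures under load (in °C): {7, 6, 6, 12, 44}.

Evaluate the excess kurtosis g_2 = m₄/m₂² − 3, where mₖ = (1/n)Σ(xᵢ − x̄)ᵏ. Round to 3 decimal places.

0.129

x̄ = 15.0000
Σ(xᵢ − x̄)² = 1076.0000 ⇒ m₂ = 215.20000
Σ(xᵢ − x̄)⁴ = 724580.0000 ⇒ m₄ = 144916.00000
m₂² = 46311.04000
g_2 = m₄/m₂² − 3 = 3.12919 − 3 ≈ 0.129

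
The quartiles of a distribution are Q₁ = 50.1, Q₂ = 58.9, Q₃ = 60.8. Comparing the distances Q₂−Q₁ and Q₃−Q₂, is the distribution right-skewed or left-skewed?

Q₂ − Q₁ = 8.8;  Q₃ − Q₂ = 1.9
Q₂ − Q₁ > Q₃ − Q₂ ⇒ the lower half is more spread out ⇒ left-skewed.

left-skewed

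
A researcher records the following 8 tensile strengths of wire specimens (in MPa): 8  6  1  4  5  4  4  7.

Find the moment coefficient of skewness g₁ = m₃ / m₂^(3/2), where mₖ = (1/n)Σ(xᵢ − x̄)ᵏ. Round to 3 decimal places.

-0.280

x̄ = (8 + 6 + 1 + 4 + 5 + 4 + 4 + 7) / 8 = 4.8750
deviations (xᵢ − x̄): 3.1250, 1.1250, -3.8750, -0.8750, 0.1250, -0.8750, -0.8750, 2.1250
Σ(xᵢ − x̄)² = 32.8750 ⇒ m₂ = 32.8750/8 = 4.10938
Σ(xᵢ − x̄)³ = -18.6563 ⇒ m₃ = -18.6563/8 = -2.33203
m₂^(3/2) = 4.10938^(1.5) = 8.33036
g₁ = m₃ / m₂^(3/2) = -2.33203 / 8.33036 ≈ -0.280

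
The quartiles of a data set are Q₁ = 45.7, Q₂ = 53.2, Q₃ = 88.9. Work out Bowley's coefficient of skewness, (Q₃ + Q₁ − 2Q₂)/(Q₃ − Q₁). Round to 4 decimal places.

0.6528

numerator: Q₃ + Q₁ − 2Q₂ = 88.9 + 45.7 − 2×53.2 = 28.2000
denominator: Q₃ − Q₁ = 88.9 − 45.7 = 43.2000
Bowley skewness = 28.2000 / 43.2000 ≈ 0.6528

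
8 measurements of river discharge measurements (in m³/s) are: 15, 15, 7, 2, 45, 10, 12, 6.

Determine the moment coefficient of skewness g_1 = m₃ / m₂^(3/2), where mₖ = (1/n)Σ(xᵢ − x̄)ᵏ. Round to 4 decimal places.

1.7579

x̄ = (15 + 15 + 7 + 2 + 45 + 10 + 12 + 6) / 8 = 14.0000
deviations (xᵢ − x̄): 1.0000, 1.0000, -7.0000, -12.0000, 31.0000, -4.0000, -2.0000, -8.0000
Σ(xᵢ − x̄)² = 1240.0000 ⇒ m₂ = 1240.0000/8 = 155.00000
Σ(xᵢ − x̄)³ = 27138.0000 ⇒ m₃ = 27138.0000/8 = 3392.25000
m₂^(3/2) = 155.00000^(1.5) = 1929.73444
g_1 = m₃ / m₂^(3/2) = 3392.25000 / 1929.73444 ≈ 1.7579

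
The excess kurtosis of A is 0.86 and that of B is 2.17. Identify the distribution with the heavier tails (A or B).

B

Higher excess kurtosis ⇒ heavier tails relative to the normal distribution.
0.86 vs 2.17: the larger is 2.17, so B has heavier tails.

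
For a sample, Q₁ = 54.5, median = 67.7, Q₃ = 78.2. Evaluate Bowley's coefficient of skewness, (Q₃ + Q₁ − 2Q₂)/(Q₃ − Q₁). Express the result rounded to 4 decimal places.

numerator: Q₃ + Q₁ − 2Q₂ = 78.2 + 54.5 − 2×67.7 = -2.7000
denominator: Q₃ − Q₁ = 78.2 − 54.5 = 23.7000
Bowley skewness = -2.7000 / 23.7000 ≈ -0.1139

-0.1139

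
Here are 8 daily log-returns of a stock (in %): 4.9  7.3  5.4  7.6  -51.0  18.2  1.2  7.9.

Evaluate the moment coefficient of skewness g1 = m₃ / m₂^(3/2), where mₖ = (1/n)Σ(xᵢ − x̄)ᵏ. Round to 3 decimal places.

-2.019

x̄ = (4.9 + 7.3 + 5.4 + 7.6 - 51.0 + 18.2 + 1.2 + 7.9) / 8 = 0.1875
deviations (xᵢ − x̄): 4.7125, 7.1125, 5.2125, 7.4125, -51.1875, 18.0125, 1.0125, 7.7125
Σ(xᵢ − x̄)² = 3160.0288 ⇒ m₂ = 3160.0288/8 = 395.00359
Σ(xᵢ − x̄)³ = -126802.1279 ⇒ m₃ = -126802.1279/8 = -15850.26599
m₂^(3/2) = 395.00359^(1.5) = 7850.57687
g1 = m₃ / m₂^(3/2) = -15850.26599 / 7850.57687 ≈ -2.019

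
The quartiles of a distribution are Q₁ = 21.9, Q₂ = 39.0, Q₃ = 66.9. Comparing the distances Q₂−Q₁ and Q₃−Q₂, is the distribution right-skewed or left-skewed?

right-skewed

Q₂ − Q₁ = 17.1;  Q₃ − Q₂ = 27.9
Q₃ − Q₂ > Q₂ − Q₁ ⇒ the upper half is more spread out ⇒ right-skewed.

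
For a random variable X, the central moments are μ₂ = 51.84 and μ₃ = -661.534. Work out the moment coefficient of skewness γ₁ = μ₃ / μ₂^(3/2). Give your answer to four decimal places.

-1.7724

σ = √μ₂ = √51.84 = 7.20000
σ³ = μ₂^(3/2) = 373.24800
γ₁ = μ₃/σ³ = -661.534 / 373.24800 ≈ -1.7724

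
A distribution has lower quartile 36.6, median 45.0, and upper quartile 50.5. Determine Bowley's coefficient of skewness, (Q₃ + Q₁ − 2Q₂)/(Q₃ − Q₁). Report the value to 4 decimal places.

numerator: Q₃ + Q₁ − 2Q₂ = 50.5 + 36.6 − 2×45.0 = -2.9000
denominator: Q₃ − Q₁ = 50.5 − 36.6 = 13.9000
Bowley skewness = -2.9000 / 13.9000 ≈ -0.2086

-0.2086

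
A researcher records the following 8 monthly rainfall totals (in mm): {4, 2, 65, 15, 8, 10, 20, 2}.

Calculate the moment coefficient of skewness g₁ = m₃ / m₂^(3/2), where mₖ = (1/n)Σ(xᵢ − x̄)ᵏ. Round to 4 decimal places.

x̄ = (4 + 2 + 65 + 15 + 8 + 10 + 20 + 2) / 8 = 15.7500
deviations (xᵢ − x̄): -11.7500, -13.7500, 49.2500, -0.7500, -7.7500, -5.7500, 4.2500, -13.7500
Σ(xᵢ − x̄)² = 3053.5000 ⇒ m₂ = 3053.5000/8 = 381.68750
Σ(xᵢ − x̄)³ = 112058.2500 ⇒ m₃ = 112058.2500/8 = 14007.28125
m₂^(3/2) = 381.68750^(1.5) = 7456.96159
g₁ = m₃ / m₂^(3/2) = 14007.28125 / 7456.96159 ≈ 1.8784

1.8784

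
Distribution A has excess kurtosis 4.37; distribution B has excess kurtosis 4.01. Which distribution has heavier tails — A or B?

Higher excess kurtosis ⇒ heavier tails relative to the normal distribution.
4.37 vs 4.01: the larger is 4.37, so A has heavier tails.

A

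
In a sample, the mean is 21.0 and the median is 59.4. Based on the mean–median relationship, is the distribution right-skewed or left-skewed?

left-skewed

mean − median = 21.0 − 59.4 = -38.4
mean < median ⇒ the longer tail is on the left ⇒ left-skewed (negatively skewed).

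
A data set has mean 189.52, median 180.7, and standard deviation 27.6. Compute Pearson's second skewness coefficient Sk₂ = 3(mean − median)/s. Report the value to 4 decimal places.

Sk₂ = 3(189.52 − 180.7) / 27.6 = 3 × 8.8200 / 27.6
    = 26.4600 / 27.6 ≈ 0.9587

0.9587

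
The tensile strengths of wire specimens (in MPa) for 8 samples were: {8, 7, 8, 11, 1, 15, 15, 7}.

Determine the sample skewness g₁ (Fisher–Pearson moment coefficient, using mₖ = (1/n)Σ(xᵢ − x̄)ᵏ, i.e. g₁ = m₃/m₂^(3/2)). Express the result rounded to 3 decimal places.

-0.139

x̄ = (8 + 7 + 8 + 11 + 1 + 15 + 15 + 7) / 8 = 9.0000
deviations (xᵢ − x̄): -1.0000, -2.0000, -1.0000, 2.0000, -8.0000, 6.0000, 6.0000, -2.0000
Σ(xᵢ − x̄)² = 150.0000 ⇒ m₂ = 150.0000/8 = 18.75000
Σ(xᵢ − x̄)³ = -90.0000 ⇒ m₃ = -90.0000/8 = -11.25000
m₂^(3/2) = 18.75000^(1.5) = 81.18988
g₁ = m₃ / m₂^(3/2) = -11.25000 / 81.18988 ≈ -0.139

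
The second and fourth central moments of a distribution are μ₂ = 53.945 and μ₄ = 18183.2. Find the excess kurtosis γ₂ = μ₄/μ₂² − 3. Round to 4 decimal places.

μ₂² = 53.945² = 2910.06303
μ₄/μ₂² = 18183.2 / 2910.06303 = 6.24839
γ₂ = 6.24839 − 3 ≈ 3.2484

3.2484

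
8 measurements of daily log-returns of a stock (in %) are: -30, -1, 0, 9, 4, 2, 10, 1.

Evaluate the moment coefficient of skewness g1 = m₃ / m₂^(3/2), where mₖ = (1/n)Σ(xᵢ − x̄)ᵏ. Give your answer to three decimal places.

x̄ = (-30 - 1 + 0 + 9 + 4 + 2 + 10 + 1) / 8 = -0.6250
deviations (xᵢ − x̄): -29.3750, -0.3750, 0.6250, 9.6250, 4.6250, 2.6250, 10.6250, 1.6250
Σ(xᵢ − x̄)² = 1099.8750 ⇒ m₂ = 1099.8750/8 = 137.48438
Σ(xᵢ − x̄)³ = -23134.7813 ⇒ m₃ = -23134.7813/8 = -2891.84766
m₂^(3/2) = 137.48438^(1.5) = 1612.05560
g1 = m₃ / m₂^(3/2) = -2891.84766 / 1612.05560 ≈ -1.794

-1.794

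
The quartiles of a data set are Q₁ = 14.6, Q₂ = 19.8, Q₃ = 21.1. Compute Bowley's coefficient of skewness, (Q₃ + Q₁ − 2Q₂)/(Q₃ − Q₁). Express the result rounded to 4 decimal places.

-0.6000

numerator: Q₃ + Q₁ − 2Q₂ = 21.1 + 14.6 − 2×19.8 = -3.9000
denominator: Q₃ − Q₁ = 21.1 − 14.6 = 6.5000
Bowley skewness = -3.9000 / 6.5000 ≈ -0.6000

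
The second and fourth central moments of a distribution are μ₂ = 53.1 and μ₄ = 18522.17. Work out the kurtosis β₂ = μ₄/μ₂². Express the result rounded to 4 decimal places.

μ₂² = 53.1² = 2819.61000
μ₄/μ₂² = 18522.17 / 2819.61000 = 6.56905
β₂ ≈ 6.5691

6.5691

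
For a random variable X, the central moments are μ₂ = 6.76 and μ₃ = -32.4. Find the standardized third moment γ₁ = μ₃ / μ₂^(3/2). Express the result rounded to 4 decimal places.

-1.8434

σ = √μ₂ = √6.76 = 2.60000
σ³ = μ₂^(3/2) = 17.57600
γ₁ = μ₃/σ³ = -32.4 / 17.57600 ≈ -1.8434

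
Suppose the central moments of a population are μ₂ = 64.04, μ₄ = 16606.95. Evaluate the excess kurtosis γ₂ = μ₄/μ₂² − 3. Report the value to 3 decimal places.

μ₂² = 64.04² = 4101.12160
μ₄/μ₂² = 16606.95 / 4101.12160 = 4.04937
γ₂ = 4.04937 − 3 ≈ 1.049

1.049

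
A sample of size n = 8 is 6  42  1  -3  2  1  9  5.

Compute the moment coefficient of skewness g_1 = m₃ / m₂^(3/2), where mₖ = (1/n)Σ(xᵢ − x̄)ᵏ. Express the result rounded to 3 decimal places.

x̄ = (6 + 42 + 1 - 3 + 2 + 1 + 9 + 5) / 8 = 7.8750
deviations (xᵢ − x̄): -1.8750, 34.1250, -6.8750, -10.8750, -5.8750, -6.8750, 1.1250, -2.8750
Σ(xᵢ − x̄)² = 1424.8750 ⇒ m₂ = 1424.8750/8 = 178.10938
Σ(xᵢ − x̄)³ = 37571.3438 ⇒ m₃ = 37571.3438/8 = 4696.41797
m₂^(3/2) = 178.10938^(1.5) = 2377.00541
g_1 = m₃ / m₂^(3/2) = 4696.41797 / 2377.00541 ≈ 1.976

1.976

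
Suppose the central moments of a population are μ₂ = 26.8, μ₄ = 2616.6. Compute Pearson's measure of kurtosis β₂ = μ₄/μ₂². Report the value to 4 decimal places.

3.6431

μ₂² = 26.8² = 718.24000
μ₄/μ₂² = 2616.6 / 718.24000 = 3.64307
β₂ ≈ 3.6431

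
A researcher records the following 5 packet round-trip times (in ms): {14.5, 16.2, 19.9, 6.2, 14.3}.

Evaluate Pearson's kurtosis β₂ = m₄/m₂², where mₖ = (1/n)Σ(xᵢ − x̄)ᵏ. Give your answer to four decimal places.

2.5664

x̄ = 14.2200
Σ(xᵢ − x̄)² = 100.5880 ⇒ m₂ = 20.11760
Σ(xᵢ − x̄)⁴ = 5193.3520 ⇒ m₄ = 1038.67041
m₂² = 404.71783
β₂ = m₄/m₂² = 1038.67041 / 404.71783 ≈ 2.5664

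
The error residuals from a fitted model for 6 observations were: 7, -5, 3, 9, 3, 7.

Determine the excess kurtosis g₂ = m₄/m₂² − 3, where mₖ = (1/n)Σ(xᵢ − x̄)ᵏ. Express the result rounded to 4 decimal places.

x̄ = 4.0000
Σ(xᵢ − x̄)² = 126.0000 ⇒ m₂ = 21.00000
Σ(xᵢ − x̄)⁴ = 7350.0000 ⇒ m₄ = 1225.00000
m₂² = 441.00000
g₂ = m₄/m₂² − 3 = 2.77778 − 3 ≈ -0.2222

-0.2222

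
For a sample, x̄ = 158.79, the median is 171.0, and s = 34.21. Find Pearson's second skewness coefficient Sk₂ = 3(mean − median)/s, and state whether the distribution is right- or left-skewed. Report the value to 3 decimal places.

-1.071, left-skewed

Sk₂ = 3(158.79 − 171.0) / 34.21 = 3 × -12.2100 / 34.21
    = -36.6300 / 34.21 ≈ -1.071
Sk₂ < 0 ⇒ mean < median ⇒ left-skewed (negative skew).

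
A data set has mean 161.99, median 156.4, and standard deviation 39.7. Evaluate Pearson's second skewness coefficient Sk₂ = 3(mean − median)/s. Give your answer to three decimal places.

Sk₂ = 3(161.99 − 156.4) / 39.7 = 3 × 5.5900 / 39.7
    = 16.7700 / 39.7 ≈ 0.422

0.422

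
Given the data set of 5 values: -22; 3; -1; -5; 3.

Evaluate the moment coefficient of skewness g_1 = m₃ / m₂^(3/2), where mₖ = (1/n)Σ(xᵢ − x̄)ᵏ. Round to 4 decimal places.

-1.1493

x̄ = (-22 + 3 - 1 - 5 + 3) / 5 = -4.4000
deviations (xᵢ − x̄): -17.6000, 7.4000, 3.4000, -0.6000, 7.4000
Σ(xᵢ − x̄)² = 431.2000 ⇒ m₂ = 431.2000/5 = 86.24000
Σ(xᵢ − x̄)³ = -4602.2400 ⇒ m₃ = -4602.2400/5 = -920.44800
m₂^(3/2) = 86.24000^(1.5) = 800.87202
g_1 = m₃ / m₂^(3/2) = -920.44800 / 800.87202 ≈ -1.1493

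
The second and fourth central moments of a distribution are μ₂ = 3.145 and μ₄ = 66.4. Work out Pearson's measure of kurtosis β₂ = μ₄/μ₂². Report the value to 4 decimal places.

μ₂² = 3.145² = 9.89103
μ₄/μ₂² = 66.4 / 9.89103 = 6.71316
β₂ ≈ 6.7132

6.7132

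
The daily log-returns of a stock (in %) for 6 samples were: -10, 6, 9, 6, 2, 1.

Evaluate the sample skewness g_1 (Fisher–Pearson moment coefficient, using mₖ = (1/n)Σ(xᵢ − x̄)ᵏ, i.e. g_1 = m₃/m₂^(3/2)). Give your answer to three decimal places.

x̄ = (-10 + 6 + 9 + 6 + 2 + 1) / 6 = 2.3333
deviations (xᵢ − x̄): -12.3333, 3.6667, 6.6667, 3.6667, -0.3333, -1.3333
Σ(xᵢ − x̄)² = 225.3333 ⇒ m₂ = 225.3333/6 = 37.55556
Σ(xᵢ − x̄)³ = -1483.5556 ⇒ m₃ = -1483.5556/6 = -247.25926
m₂^(3/2) = 37.55556^(1.5) = 230.15016
g_1 = m₃ / m₂^(3/2) = -247.25926 / 230.15016 ≈ -1.074

-1.074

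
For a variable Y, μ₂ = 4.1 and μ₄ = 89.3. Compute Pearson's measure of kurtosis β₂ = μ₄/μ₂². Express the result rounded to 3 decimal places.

μ₂² = 4.1² = 16.81000
μ₄/μ₂² = 89.3 / 16.81000 = 5.31231
β₂ ≈ 5.312

5.312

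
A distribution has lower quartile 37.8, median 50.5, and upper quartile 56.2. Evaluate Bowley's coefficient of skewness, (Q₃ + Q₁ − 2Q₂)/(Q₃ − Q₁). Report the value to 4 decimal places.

numerator: Q₃ + Q₁ − 2Q₂ = 56.2 + 37.8 − 2×50.5 = -7.0000
denominator: Q₃ − Q₁ = 56.2 − 37.8 = 18.4000
Bowley skewness = -7.0000 / 18.4000 ≈ -0.3804

-0.3804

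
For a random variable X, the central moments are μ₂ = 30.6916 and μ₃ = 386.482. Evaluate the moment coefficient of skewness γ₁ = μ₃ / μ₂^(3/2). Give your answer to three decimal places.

2.273

σ = √μ₂ = √30.6916 = 5.54000
σ³ = μ₂^(3/2) = 170.03146
γ₁ = μ₃/σ³ = 386.482 / 170.03146 ≈ 2.273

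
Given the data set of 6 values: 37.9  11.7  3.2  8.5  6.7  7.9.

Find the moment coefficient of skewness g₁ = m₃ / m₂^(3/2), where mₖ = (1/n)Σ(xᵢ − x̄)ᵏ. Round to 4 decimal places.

x̄ = (37.9 + 11.7 + 3.2 + 8.5 + 6.7 + 7.9) / 6 = 12.6500
deviations (xᵢ − x̄): 25.2500, -0.9500, -9.4500, -4.1500, -5.9500, -4.7500
Σ(xᵢ − x̄)² = 802.9550 ⇒ m₂ = 802.9550/6 = 133.82583
Σ(xᵢ − x̄)³ = 14864.3970 ⇒ m₃ = 14864.3970/6 = 2477.39950
m₂^(3/2) = 133.82583^(1.5) = 1548.13894
g₁ = m₃ / m₂^(3/2) = 2477.39950 / 1548.13894 ≈ 1.6002

1.6002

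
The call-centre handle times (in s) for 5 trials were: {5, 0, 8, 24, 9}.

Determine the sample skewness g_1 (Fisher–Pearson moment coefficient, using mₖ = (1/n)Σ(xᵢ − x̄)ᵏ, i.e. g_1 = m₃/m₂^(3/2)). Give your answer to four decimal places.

x̄ = (5 + 0 + 8 + 24 + 9) / 5 = 9.2000
deviations (xᵢ − x̄): -4.2000, -9.2000, -1.2000, 14.8000, -0.2000
Σ(xᵢ − x̄)² = 322.8000 ⇒ m₂ = 322.8000/5 = 64.56000
Σ(xᵢ − x̄)³ = 2387.2800 ⇒ m₃ = 2387.2800/5 = 477.45600
m₂^(3/2) = 64.56000^(1.5) = 518.73468
g_1 = m₃ / m₂^(3/2) = 477.45600 / 518.73468 ≈ 0.9204

0.9204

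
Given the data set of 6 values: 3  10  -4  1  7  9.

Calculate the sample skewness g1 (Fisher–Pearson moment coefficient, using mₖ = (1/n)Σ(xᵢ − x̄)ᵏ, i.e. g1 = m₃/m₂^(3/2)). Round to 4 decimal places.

-0.4504

x̄ = (3 + 10 - 4 + 1 + 7 + 9) / 6 = 4.3333
deviations (xᵢ − x̄): -1.3333, 5.6667, -8.3333, -3.3333, 2.6667, 4.6667
Σ(xᵢ − x̄)² = 143.3333 ⇒ m₂ = 143.3333/6 = 23.88889
Σ(xᵢ − x̄)³ = -315.5556 ⇒ m₃ = -315.5556/6 = -52.59259
m₂^(3/2) = 23.88889^(1.5) = 116.75996
g1 = m₃ / m₂^(3/2) = -52.59259 / 116.75996 ≈ -0.4504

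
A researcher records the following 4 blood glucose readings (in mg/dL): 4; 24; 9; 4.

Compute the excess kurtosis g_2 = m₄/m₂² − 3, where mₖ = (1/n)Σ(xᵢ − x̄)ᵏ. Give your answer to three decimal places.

x̄ = 10.2500
Σ(xᵢ − x̄)² = 268.7500 ⇒ m₂ = 67.18750
Σ(xᵢ − x̄)⁴ = 38798.8281 ⇒ m₄ = 9699.70703
m₂² = 4514.16016
g_2 = m₄/m₂² − 3 = 2.14873 − 3 ≈ -0.851

-0.851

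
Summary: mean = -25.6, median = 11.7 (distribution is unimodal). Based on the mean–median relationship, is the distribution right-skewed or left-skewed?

mean − median = -25.6 − 11.7 = -37.3
mean < median ⇒ the longer tail is on the left ⇒ left-skewed (negatively skewed).

left-skewed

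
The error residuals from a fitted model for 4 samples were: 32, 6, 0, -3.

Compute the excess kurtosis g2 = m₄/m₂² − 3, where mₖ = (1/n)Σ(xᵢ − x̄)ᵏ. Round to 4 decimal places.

x̄ = 8.7500
Σ(xᵢ − x̄)² = 762.7500 ⇒ m₂ = 190.68750
Σ(xᵢ − x̄)⁴ = 317188.0781 ⇒ m₄ = 79297.01953
m₂² = 36361.72266
g2 = m₄/m₂² − 3 = 2.18078 − 3 ≈ -0.8192

-0.8192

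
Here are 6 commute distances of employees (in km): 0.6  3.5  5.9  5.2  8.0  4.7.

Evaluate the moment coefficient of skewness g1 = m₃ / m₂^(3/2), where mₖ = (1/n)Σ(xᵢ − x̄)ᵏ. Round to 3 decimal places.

-0.404

x̄ = (0.6 + 3.5 + 5.9 + 5.2 + 8.0 + 4.7) / 6 = 4.6500
deviations (xᵢ − x̄): -4.0500, -1.1500, 1.2500, 0.5500, 3.3500, 0.0500
Σ(xᵢ − x̄)² = 30.8150 ⇒ m₂ = 30.8150/6 = 5.13583
Σ(xᵢ − x̄)³ = -28.2360 ⇒ m₃ = -28.2360/6 = -4.70600
m₂^(3/2) = 5.13583^(1.5) = 11.63902
g1 = m₃ / m₂^(3/2) = -4.70600 / 11.63902 ≈ -0.404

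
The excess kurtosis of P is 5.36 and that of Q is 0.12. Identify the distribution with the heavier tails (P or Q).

Higher excess kurtosis ⇒ heavier tails relative to the normal distribution.
5.36 vs 0.12: the larger is 5.36, so P has heavier tails.

P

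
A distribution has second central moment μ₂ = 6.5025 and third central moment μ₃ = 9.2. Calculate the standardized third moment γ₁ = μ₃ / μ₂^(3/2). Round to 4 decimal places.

σ = √μ₂ = √6.5025 = 2.55000
σ³ = μ₂^(3/2) = 16.58138
γ₁ = μ₃/σ³ = 9.2 / 16.58138 ≈ 0.5548

0.5548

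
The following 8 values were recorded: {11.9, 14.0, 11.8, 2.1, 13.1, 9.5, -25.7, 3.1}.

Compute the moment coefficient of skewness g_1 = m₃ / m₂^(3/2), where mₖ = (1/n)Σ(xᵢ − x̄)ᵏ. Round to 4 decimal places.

-1.7947

x̄ = (11.9 + 14.0 + 11.8 + 2.1 + 13.1 + 9.5 - 25.7 + 3.1) / 8 = 4.9750
deviations (xᵢ − x̄): 6.9250, 9.0250, 6.8250, -2.8750, 8.1250, 4.5250, -30.6750, -1.8750
Σ(xᵢ − x̄)² = 1215.2150 ⇒ m₂ = 1215.2150/8 = 151.90187
Σ(xᵢ − x̄)³ = -26880.0428 ⇒ m₃ = -26880.0428/8 = -3360.00534
m₂^(3/2) = 151.90187^(1.5) = 1872.16750
g_1 = m₃ / m₂^(3/2) = -3360.00534 / 1872.16750 ≈ -1.7947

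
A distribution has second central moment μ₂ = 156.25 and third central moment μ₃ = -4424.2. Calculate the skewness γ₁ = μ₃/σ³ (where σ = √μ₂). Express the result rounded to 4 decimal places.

-2.2652

σ = √μ₂ = √156.25 = 12.50000
σ³ = μ₂^(3/2) = 1953.12500
γ₁ = μ₃/σ³ = -4424.2 / 1953.12500 ≈ -2.2652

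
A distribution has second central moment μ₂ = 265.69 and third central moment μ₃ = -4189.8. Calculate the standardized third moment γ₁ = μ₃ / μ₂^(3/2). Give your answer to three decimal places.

σ = √μ₂ = √265.69 = 16.30000
σ³ = μ₂^(3/2) = 4330.74700
γ₁ = μ₃/σ³ = -4189.8 / 4330.74700 ≈ -0.967

-0.967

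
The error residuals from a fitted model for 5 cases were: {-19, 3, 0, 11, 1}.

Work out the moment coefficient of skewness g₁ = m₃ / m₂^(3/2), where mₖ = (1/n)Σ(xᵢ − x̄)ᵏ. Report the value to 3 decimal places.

x̄ = (-19 + 3 + 0 + 11 + 1) / 5 = -0.8000
deviations (xᵢ − x̄): -18.2000, 3.8000, 0.8000, 11.8000, 1.8000
Σ(xᵢ − x̄)² = 488.8000 ⇒ m₂ = 488.8000/5 = 97.76000
Σ(xᵢ − x̄)³ = -4324.3200 ⇒ m₃ = -4324.3200/5 = -864.86400
m₂^(3/2) = 97.76000^(1.5) = 966.58887
g₁ = m₃ / m₂^(3/2) = -864.86400 / 966.58887 ≈ -0.895

-0.895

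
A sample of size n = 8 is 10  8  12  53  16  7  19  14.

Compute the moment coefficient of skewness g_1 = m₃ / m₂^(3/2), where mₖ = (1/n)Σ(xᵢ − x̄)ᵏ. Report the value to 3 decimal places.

x̄ = (10 + 8 + 12 + 53 + 16 + 7 + 19 + 14) / 8 = 17.3750
deviations (xᵢ − x̄): -7.3750, -9.3750, -5.3750, 35.6250, -1.3750, -10.3750, 1.6250, -3.3750
Σ(xᵢ − x̄)² = 1563.8750 ⇒ m₂ = 1563.8750/8 = 195.48438
Σ(xᵢ − x̄)³ = 42679.2188 ⇒ m₃ = 42679.2188/8 = 5334.90234
m₂^(3/2) = 195.48438^(1.5) = 2733.17900
g_1 = m₃ / m₂^(3/2) = 5334.90234 / 2733.17900 ≈ 1.952

1.952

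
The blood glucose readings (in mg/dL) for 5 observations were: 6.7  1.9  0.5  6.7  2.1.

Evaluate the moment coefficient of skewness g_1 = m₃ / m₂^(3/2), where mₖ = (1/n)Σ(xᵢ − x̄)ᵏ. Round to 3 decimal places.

x̄ = (6.7 + 1.9 + 0.5 + 6.7 + 2.1) / 5 = 3.5800
deviations (xᵢ − x̄): 3.1200, -1.6800, -3.0800, 3.1200, -1.4800
Σ(xᵢ − x̄)² = 33.9680 ⇒ m₂ = 33.9680/5 = 6.79360
Σ(xᵢ − x̄)³ = 23.5411 ⇒ m₃ = 23.5411/5 = 4.70822
m₂^(3/2) = 6.79360^(1.5) = 17.70720
g_1 = m₃ / m₂^(3/2) = 4.70822 / 17.70720 ≈ 0.266

0.266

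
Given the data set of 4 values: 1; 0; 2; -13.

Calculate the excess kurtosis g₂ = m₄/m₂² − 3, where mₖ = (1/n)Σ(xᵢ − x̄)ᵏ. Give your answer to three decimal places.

-0.702

x̄ = -2.5000
Σ(xᵢ − x̄)² = 149.0000 ⇒ m₂ = 37.25000
Σ(xᵢ − x̄)⁴ = 12754.2500 ⇒ m₄ = 3188.56250
m₂² = 1387.56250
g₂ = m₄/m₂² − 3 = 2.29796 − 3 ≈ -0.702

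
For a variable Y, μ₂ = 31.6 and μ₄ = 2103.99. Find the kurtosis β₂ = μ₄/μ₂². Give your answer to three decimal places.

2.107

μ₂² = 31.6² = 998.56000
μ₄/μ₂² = 2103.99 / 998.56000 = 2.10702
β₂ ≈ 2.107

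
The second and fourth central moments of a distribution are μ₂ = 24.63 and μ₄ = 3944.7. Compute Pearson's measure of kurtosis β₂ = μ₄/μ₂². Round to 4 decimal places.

6.5026

μ₂² = 24.63² = 606.63690
μ₄/μ₂² = 3944.7 / 606.63690 = 6.50257
β₂ ≈ 6.5026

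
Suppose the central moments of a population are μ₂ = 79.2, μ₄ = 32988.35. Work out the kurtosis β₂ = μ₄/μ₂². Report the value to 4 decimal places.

μ₂² = 79.2² = 6272.64000
μ₄/μ₂² = 32988.35 / 6272.64000 = 5.25909
β₂ ≈ 5.2591

5.2591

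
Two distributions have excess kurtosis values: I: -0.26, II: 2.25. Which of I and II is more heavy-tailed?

II

Higher excess kurtosis ⇒ heavier tails relative to the normal distribution.
-0.26 vs 2.25: the larger is 2.25, so II has heavier tails. (II is leptokurtic — heavier-than-normal tails; the other is platykurtic.)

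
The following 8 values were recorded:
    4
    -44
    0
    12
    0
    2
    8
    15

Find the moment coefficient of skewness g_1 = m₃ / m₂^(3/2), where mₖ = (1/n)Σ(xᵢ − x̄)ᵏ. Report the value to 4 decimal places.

x̄ = (4 - 44 + 0 + 12 + 0 + 2 + 8 + 15) / 8 = -0.3750
deviations (xᵢ − x̄): 4.3750, -43.6250, 0.3750, 12.3750, 0.3750, 2.3750, 8.3750, 15.3750
Σ(xᵢ − x̄)² = 2387.8750 ⇒ m₂ = 2387.8750/8 = 298.48438
Σ(xᵢ − x̄)³ = -76810.2188 ⇒ m₃ = -76810.2188/8 = -9601.27734
m₂^(3/2) = 298.48438^(1.5) = 5156.82511
g_1 = m₃ / m₂^(3/2) = -9601.27734 / 5156.82511 ≈ -1.8619

-1.8619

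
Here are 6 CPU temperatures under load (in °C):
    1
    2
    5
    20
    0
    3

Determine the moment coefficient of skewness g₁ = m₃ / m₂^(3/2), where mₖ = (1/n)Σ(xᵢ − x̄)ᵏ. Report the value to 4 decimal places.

1.5843

x̄ = (1 + 2 + 5 + 20 + 0 + 3) / 6 = 5.1667
deviations (xᵢ − x̄): -4.1667, -3.1667, -0.1667, 14.8333, -5.1667, -2.1667
Σ(xᵢ − x̄)² = 278.8333 ⇒ m₂ = 278.8333/6 = 46.47222
Σ(xᵢ − x̄)³ = 3011.5556 ⇒ m₃ = 3011.5556/6 = 501.92593
m₂^(3/2) = 46.47222^(1.5) = 316.80364
g₁ = m₃ / m₂^(3/2) = 501.92593 / 316.80364 ≈ 1.5843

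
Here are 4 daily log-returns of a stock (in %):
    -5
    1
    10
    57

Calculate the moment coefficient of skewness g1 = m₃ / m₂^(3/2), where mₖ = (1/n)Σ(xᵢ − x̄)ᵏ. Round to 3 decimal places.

x̄ = (-5 + 1 + 10 + 57) / 4 = 15.7500
deviations (xᵢ − x̄): -20.7500, -14.7500, -5.7500, 41.2500
Σ(xᵢ − x̄)² = 2382.7500 ⇒ m₂ = 2382.7500/4 = 595.68750
Σ(xᵢ − x̄)³ = 57856.1250 ⇒ m₃ = 57856.1250/4 = 14464.03125
m₂^(3/2) = 595.68750^(1.5) = 14538.77215
g1 = m₃ / m₂^(3/2) = 14464.03125 / 14538.77215 ≈ 0.995

0.995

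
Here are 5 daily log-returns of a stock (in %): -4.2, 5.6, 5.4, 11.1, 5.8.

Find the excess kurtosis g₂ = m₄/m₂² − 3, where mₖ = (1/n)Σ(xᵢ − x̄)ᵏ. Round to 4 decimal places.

-0.3333

x̄ = 4.7400
Σ(xᵢ − x̄)² = 122.6720 ⇒ m₂ = 24.53440
Σ(xᵢ − x̄)⁴ = 8025.9512 ⇒ m₄ = 1605.19024
m₂² = 601.93678
g₂ = m₄/m₂² − 3 = 2.66671 − 3 ≈ -0.3333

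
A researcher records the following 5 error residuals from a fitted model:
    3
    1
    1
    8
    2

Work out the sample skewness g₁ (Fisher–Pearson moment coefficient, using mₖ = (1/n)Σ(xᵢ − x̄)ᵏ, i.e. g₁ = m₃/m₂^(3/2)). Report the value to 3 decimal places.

1.218

x̄ = (3 + 1 + 1 + 8 + 2) / 5 = 3.0000
deviations (xᵢ − x̄): 0.0000, -2.0000, -2.0000, 5.0000, -1.0000
Σ(xᵢ − x̄)² = 34.0000 ⇒ m₂ = 34.0000/5 = 6.80000
Σ(xᵢ − x̄)³ = 108.0000 ⇒ m₃ = 108.0000/5 = 21.60000
m₂^(3/2) = 6.80000^(1.5) = 17.73223
g₁ = m₃ / m₂^(3/2) = 21.60000 / 17.73223 ≈ 1.218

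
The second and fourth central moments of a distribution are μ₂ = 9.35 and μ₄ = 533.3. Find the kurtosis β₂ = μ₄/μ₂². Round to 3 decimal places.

μ₂² = 9.35² = 87.42250
μ₄/μ₂² = 533.3 / 87.42250 = 6.10026
β₂ ≈ 6.100

6.100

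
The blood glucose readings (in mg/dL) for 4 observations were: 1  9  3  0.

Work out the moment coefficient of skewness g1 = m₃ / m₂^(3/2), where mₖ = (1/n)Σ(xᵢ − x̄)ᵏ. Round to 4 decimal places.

x̄ = (1 + 9 + 3 + 0) / 4 = 3.2500
deviations (xᵢ − x̄): -2.2500, 5.7500, -0.2500, -3.2500
Σ(xᵢ − x̄)² = 48.7500 ⇒ m₂ = 48.7500/4 = 12.18750
Σ(xᵢ − x̄)³ = 144.3750 ⇒ m₃ = 144.3750/4 = 36.09375
m₂^(3/2) = 12.18750^(1.5) = 42.54729
g1 = m₃ / m₂^(3/2) = 36.09375 / 42.54729 ≈ 0.8483

0.8483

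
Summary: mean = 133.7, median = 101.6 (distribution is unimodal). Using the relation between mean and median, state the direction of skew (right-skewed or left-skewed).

mean − median = 133.7 − 101.6 = 32.1
mean > median ⇒ the longer tail is on the right ⇒ right-skewed (positively skewed).

right-skewed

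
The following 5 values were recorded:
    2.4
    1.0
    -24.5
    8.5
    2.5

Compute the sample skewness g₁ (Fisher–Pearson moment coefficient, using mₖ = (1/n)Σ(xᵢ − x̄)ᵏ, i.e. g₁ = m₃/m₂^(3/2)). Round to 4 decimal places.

-1.3023

x̄ = (2.4 + 1.0 - 24.5 + 8.5 + 2.5) / 5 = -2.0200
deviations (xᵢ − x̄): 4.4200, 3.0200, -22.4800, 10.5200, 4.5200
Σ(xᵢ − x̄)² = 665.1080 ⇒ m₂ = 665.1080/5 = 133.02160
Σ(xᵢ − x̄)³ = -9989.7845 ⇒ m₃ = -9989.7845/5 = -1997.95690
m₂^(3/2) = 133.02160^(1.5) = 1534.20450
g₁ = m₃ / m₂^(3/2) = -1997.95690 / 1534.20450 ≈ -1.3023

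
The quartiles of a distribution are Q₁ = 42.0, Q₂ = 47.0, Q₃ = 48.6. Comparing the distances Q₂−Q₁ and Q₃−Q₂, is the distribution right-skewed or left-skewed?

left-skewed

Q₂ − Q₁ = 5.0;  Q₃ − Q₂ = 1.6
Q₂ − Q₁ > Q₃ − Q₂ ⇒ the lower half is more spread out ⇒ left-skewed.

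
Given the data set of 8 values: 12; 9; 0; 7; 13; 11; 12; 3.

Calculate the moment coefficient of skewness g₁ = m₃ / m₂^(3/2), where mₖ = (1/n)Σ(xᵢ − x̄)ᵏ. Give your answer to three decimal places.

x̄ = (12 + 9 + 0 + 7 + 13 + 11 + 12 + 3) / 8 = 8.3750
deviations (xᵢ − x̄): 3.6250, 0.6250, -8.3750, -1.3750, 4.6250, 2.6250, 3.6250, -5.3750
Σ(xᵢ − x̄)² = 155.8750 ⇒ m₂ = 155.8750/8 = 19.48438
Σ(xᵢ − x̄)³ = -532.7813 ⇒ m₃ = -532.7813/8 = -66.59766
m₂^(3/2) = 19.48438^(1.5) = 86.00619
g₁ = m₃ / m₂^(3/2) = -66.59766 / 86.00619 ≈ -0.774

-0.774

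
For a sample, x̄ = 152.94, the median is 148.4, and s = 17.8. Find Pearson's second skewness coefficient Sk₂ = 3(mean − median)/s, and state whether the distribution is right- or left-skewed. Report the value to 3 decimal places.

Sk₂ = 3(152.94 − 148.4) / 17.8 = 3 × 4.5400 / 17.8
    = 13.6200 / 17.8 ≈ 0.765
Sk₂ > 0 ⇒ mean > median ⇒ right-skewed (positive skew).

0.765, right-skewed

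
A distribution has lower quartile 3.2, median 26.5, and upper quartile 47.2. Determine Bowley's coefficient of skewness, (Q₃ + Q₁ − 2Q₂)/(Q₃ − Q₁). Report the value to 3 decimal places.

numerator: Q₃ + Q₁ − 2Q₂ = 47.2 + 3.2 − 2×26.5 = -2.6000
denominator: Q₃ − Q₁ = 47.2 − 3.2 = 44.0000
Bowley skewness = -2.6000 / 44.0000 ≈ -0.059

-0.059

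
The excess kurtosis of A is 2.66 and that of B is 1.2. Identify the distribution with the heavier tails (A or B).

A

Higher excess kurtosis ⇒ heavier tails relative to the normal distribution.
2.66 vs 1.2: the larger is 2.66, so A has heavier tails.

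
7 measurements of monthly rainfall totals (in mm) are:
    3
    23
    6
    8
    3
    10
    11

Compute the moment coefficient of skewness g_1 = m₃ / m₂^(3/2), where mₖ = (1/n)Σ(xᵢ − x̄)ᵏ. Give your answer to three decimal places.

1.208

x̄ = (3 + 23 + 6 + 8 + 3 + 10 + 11) / 7 = 9.1429
deviations (xᵢ − x̄): -6.1429, 13.8571, -3.1429, -1.1429, -6.1429, 0.8571, 1.8571
Σ(xᵢ − x̄)² = 282.8571 ⇒ m₂ = 282.8571/7 = 40.40816
Σ(xᵢ − x̄)³ = 2171.7551 ⇒ m₃ = 2171.7551/7 = 310.25073
m₂^(3/2) = 40.40816^(1.5) = 256.86425
g_1 = m₃ / m₂^(3/2) = 310.25073 / 256.86425 ≈ 1.208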